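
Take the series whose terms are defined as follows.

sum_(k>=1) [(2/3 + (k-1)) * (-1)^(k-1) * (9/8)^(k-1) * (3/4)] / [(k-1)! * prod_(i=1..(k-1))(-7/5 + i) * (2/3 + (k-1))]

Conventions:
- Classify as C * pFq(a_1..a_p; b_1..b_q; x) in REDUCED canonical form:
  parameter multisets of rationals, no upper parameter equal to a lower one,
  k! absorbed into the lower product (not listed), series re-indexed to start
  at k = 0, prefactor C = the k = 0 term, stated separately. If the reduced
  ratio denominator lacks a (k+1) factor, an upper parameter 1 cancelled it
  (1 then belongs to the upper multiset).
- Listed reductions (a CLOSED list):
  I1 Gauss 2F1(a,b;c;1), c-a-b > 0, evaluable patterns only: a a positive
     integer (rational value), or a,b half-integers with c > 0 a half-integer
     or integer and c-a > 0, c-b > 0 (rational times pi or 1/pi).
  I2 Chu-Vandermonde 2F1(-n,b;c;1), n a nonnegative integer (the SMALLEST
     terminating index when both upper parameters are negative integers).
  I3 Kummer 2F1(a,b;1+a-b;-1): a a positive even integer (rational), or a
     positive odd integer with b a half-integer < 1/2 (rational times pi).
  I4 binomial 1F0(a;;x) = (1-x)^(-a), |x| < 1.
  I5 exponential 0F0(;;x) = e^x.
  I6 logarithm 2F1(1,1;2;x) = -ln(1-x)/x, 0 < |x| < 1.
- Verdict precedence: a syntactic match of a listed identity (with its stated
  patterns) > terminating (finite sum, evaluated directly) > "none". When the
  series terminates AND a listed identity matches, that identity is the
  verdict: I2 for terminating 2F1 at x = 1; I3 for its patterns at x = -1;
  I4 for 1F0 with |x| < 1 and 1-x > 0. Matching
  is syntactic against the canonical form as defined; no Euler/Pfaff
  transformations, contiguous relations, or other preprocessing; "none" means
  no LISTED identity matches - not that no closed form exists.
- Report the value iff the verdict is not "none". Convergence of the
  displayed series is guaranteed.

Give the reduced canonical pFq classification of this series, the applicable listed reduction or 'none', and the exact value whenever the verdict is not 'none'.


Classification (C = 3/4): 0F1 with upper {-}, lower {-2/5}, argument x = -9/8. Verdict: none - at argument -9/8 the multisets {-} ; {-2/5} match no listed identity.

Structural cue: from the first term 3/4: the (-1)^k factor (prefactor 3/4) folds into the argument's sign.
Term ratio: r(k) = (-9/8) * 1 / [(k-2/5) (k+1)] ; factor over Q: parameters, x = (-9/8), and C = 3/4.


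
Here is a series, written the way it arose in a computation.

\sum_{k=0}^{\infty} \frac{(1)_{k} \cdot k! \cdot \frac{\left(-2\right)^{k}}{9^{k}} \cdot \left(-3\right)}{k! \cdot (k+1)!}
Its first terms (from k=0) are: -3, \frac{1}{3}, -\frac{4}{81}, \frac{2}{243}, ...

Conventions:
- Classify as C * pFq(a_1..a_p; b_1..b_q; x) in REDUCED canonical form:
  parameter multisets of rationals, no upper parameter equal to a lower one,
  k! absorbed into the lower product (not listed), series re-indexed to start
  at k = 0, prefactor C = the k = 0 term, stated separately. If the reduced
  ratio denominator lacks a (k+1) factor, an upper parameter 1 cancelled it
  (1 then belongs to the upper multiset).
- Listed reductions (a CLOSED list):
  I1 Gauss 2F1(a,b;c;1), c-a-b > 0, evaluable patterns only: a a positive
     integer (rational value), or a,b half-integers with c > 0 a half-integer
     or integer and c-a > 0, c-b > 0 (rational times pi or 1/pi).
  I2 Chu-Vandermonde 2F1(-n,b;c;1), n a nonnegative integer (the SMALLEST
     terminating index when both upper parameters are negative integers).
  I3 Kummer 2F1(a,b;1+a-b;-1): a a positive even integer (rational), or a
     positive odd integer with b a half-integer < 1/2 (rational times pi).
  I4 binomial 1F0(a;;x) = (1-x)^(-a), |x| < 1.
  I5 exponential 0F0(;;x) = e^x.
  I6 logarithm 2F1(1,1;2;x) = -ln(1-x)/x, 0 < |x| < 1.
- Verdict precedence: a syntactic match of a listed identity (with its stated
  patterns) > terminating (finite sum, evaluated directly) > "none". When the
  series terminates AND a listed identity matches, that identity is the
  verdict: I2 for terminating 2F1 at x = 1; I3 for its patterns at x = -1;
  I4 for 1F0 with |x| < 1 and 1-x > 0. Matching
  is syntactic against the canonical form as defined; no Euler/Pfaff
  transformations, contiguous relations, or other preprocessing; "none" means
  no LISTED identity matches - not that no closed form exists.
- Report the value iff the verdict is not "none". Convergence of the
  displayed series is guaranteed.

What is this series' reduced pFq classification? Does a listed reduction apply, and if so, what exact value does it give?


Canonical form: C = -3 times 2F1 with upper {1, 1}, lower {2}, x = -\frac{2}{9}. Verdict (x = -\frac{2}{9}): the logarithmic series (I6) applies (the logarithm: parameters (1,1;2), x = -\frac{2}{9}). Hence: \left(-\frac{27}{2}\right) \cdot \ln\left(\frac{11}{9}\right).

The tell: x = -\frac{2}{9} and the denominator's factorial ratio (C = -3) is a lower Pochhammer.
Ratio: r(k) = -\frac{2}{9} * (k+1) (k+1) / [(k+2) (k+1)] - poly over poly, x = -\frac{2}{9} from leading terms; C = -3 at k = 0.


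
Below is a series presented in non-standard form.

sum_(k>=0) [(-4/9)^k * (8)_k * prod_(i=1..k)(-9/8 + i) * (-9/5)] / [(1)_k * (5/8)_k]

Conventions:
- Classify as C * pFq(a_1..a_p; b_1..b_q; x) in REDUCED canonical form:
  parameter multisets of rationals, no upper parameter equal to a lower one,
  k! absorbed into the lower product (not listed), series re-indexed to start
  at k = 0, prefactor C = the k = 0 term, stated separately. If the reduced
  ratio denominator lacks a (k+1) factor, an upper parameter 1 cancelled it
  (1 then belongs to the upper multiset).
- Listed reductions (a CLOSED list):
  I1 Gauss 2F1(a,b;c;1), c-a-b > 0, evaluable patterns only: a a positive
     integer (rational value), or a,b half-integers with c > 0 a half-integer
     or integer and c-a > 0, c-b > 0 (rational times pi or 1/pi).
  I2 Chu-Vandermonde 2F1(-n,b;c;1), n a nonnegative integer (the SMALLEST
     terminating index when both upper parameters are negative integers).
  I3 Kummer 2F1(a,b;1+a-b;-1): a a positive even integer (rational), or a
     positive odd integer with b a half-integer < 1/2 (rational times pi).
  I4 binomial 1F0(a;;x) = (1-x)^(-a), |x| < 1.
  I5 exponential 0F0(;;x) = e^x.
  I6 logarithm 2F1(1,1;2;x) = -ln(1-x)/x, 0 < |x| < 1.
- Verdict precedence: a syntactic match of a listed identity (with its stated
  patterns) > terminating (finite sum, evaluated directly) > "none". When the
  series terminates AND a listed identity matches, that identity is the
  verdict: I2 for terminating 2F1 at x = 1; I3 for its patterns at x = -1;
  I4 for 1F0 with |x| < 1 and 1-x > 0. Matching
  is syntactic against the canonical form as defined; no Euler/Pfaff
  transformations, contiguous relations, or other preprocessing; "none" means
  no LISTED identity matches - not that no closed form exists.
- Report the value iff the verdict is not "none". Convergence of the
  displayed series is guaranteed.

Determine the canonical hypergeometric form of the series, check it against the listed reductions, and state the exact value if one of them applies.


Classification (C = -9/5): 2F1 with upper {-1/8, 8}, lower {5/8}, argument x = -4/9. Verdict: none. A 2F1 with upper {-1/8, 8} fits none of I1-I6 at x = -4/9; the sum runs forever.

The tell: from the first term -9/5: the running product (C = -9/5, x = -4/9) telescopes to a rising factorial.
Consecutive-term ratio: r(k) = (-4/9) * (k-1/8) (k+8) / [(k+5/8) (k+1)] - rational; roots negated = parameters, x = (-4/9), C = -9/5.


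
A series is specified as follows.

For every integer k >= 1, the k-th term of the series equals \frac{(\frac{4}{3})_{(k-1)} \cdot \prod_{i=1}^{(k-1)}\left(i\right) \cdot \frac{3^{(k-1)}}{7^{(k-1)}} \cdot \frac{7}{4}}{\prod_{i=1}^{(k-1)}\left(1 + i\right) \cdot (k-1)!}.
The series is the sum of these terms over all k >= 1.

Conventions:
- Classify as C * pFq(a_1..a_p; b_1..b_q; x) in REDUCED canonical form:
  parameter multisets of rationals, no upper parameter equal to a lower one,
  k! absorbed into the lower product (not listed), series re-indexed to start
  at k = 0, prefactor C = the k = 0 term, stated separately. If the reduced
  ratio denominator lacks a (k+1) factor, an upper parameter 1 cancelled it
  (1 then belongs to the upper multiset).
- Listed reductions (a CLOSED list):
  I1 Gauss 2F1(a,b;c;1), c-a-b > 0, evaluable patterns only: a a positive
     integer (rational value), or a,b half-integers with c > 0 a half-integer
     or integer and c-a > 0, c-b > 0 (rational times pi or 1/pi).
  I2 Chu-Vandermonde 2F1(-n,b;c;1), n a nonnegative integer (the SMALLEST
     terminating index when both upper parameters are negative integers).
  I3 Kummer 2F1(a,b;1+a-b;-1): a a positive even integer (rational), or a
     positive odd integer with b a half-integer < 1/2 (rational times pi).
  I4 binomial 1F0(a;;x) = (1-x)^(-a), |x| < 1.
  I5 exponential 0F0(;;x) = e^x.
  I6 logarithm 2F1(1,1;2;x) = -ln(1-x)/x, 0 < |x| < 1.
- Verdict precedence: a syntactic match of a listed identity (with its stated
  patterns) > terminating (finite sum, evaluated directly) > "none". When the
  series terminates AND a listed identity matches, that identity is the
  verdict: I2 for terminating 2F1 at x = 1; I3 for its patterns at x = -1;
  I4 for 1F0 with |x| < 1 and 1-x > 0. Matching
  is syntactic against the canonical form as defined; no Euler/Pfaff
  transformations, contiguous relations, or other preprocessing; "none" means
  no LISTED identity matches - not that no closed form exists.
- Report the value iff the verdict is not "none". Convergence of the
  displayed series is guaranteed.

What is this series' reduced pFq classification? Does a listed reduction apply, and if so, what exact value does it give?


Key step: t_0 being \frac{7}{4}, the two geometric factors (C = 7/4, x = 3/7) combine into one argument.
Adjacent-term ratio: r(k) = \frac{3}{7} * (k+1) (k+\frac{4}{3}) / [(k+2) (k+1)] - rational in k, leading ratio \frac{3}{7}; with t_0 = \frac{7}{4}, classification follows.

With C = \frac{7}{4}: the canonical form is 2F1(1, \frac{4}{3}; 2; \frac{3}{7}). Verdict: no listed reduction: x = \frac{3}{7} and upper {1, \frac{4}{3}} fail every I1-I6 pattern.


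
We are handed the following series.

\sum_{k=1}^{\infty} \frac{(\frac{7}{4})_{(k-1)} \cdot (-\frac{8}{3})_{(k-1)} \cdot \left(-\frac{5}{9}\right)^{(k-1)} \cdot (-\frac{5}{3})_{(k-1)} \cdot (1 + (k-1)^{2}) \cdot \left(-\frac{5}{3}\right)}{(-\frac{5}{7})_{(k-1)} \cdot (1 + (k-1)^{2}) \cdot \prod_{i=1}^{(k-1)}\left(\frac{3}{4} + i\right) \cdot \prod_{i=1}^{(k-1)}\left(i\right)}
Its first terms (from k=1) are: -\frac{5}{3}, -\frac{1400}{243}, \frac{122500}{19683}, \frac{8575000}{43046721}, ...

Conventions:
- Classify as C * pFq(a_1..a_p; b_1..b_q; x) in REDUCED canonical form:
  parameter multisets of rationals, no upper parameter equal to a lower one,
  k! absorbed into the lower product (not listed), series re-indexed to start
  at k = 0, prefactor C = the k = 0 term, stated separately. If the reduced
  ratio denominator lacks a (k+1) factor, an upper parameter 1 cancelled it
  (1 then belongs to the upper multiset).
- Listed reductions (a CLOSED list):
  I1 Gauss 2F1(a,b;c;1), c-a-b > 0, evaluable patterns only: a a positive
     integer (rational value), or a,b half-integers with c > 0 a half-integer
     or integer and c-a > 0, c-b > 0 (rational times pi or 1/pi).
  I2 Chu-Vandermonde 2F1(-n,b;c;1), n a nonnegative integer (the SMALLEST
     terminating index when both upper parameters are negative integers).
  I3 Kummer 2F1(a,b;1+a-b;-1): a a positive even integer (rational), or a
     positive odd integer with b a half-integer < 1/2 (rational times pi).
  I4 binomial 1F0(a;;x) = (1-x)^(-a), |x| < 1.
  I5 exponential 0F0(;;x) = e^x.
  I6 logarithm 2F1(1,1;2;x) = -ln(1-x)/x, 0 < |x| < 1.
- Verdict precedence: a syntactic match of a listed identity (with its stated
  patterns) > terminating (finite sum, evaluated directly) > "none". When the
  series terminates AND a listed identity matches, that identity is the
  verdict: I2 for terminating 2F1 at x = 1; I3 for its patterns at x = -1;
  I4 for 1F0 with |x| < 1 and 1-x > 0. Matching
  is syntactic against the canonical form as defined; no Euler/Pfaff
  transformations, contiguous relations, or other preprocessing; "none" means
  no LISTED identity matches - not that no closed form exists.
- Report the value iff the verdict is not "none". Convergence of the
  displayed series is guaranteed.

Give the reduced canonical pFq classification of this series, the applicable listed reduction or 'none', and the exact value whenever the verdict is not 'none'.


With C = -\frac{5}{3}: the canonical form is 2F1(-\frac{8}{3}, -\frac{5}{3}; -\frac{5}{7}; -\frac{5}{9}). Verdict: none. No listed pattern accepts 2F1(-\frac{8}{3}, -\frac{5}{3}; -\frac{5}{7}; -\frac{5}{9}).

Key observation: x = -\frac{5}{9} and the product of the first k integers (prefactor -5/3) is k!.
Ratio: r(k) = -\frac{5}{9} * (k-\frac{8}{3}) (k-\frac{5}{3}) / [(k-\frac{5}{7}) (k+1)] - rational in k, leading ratio -\frac{5}{9}; with t_0 = -\frac{5}{3}, classification follows.


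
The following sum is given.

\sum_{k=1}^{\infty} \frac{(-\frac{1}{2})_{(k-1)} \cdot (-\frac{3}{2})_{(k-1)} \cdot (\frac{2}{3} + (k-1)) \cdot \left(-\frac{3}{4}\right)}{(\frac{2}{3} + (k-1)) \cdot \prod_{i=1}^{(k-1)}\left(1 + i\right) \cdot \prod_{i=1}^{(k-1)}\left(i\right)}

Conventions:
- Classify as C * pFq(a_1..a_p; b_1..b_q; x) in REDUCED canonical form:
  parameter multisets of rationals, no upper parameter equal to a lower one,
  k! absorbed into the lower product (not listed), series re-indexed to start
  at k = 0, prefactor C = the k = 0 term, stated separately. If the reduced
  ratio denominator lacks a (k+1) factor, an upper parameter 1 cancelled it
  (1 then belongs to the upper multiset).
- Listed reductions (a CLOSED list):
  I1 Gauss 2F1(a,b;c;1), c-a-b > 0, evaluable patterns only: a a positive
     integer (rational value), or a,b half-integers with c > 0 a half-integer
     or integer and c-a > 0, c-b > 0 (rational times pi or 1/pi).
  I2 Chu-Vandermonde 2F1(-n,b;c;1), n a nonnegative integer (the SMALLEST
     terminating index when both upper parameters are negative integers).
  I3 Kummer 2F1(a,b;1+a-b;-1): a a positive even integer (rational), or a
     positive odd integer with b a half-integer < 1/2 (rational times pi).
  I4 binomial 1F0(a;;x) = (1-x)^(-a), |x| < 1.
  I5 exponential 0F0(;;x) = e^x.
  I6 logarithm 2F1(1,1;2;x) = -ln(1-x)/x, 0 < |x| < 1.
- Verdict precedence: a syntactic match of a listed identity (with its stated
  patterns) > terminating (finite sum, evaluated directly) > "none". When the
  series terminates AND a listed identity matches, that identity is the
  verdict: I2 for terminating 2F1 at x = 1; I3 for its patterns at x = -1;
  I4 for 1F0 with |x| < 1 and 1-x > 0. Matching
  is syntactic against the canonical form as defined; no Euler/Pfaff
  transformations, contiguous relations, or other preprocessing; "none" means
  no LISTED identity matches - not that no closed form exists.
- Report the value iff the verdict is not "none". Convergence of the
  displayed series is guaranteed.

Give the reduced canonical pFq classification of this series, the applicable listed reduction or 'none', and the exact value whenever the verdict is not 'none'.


This is -\frac{3}{4} * 2F1(-\frac{3}{2}, -\frac{1}{2}; 2; 1) in reduced canonical form. Verdict: this is the half-integer Gauss pattern (I1) (x = 1; upper {-\frac{3}{2}, -\frac{1}{2}} half-integers, c = 2 in the evaluable pattern). Hence: \left(-\frac{16}{5}\right) / \pi.

Key observation: from the first term -\frac{3}{4}: the lower running product (C = -3/4) is a rising factorial.
Step ratio: r(k) = 1 * (k-\frac{3}{2}) (k-\frac{1}{2}) / [(k+2) (k+1)] - rational in k, leading ratio 1; with t_0 = -\frac{3}{4}, classification follows.


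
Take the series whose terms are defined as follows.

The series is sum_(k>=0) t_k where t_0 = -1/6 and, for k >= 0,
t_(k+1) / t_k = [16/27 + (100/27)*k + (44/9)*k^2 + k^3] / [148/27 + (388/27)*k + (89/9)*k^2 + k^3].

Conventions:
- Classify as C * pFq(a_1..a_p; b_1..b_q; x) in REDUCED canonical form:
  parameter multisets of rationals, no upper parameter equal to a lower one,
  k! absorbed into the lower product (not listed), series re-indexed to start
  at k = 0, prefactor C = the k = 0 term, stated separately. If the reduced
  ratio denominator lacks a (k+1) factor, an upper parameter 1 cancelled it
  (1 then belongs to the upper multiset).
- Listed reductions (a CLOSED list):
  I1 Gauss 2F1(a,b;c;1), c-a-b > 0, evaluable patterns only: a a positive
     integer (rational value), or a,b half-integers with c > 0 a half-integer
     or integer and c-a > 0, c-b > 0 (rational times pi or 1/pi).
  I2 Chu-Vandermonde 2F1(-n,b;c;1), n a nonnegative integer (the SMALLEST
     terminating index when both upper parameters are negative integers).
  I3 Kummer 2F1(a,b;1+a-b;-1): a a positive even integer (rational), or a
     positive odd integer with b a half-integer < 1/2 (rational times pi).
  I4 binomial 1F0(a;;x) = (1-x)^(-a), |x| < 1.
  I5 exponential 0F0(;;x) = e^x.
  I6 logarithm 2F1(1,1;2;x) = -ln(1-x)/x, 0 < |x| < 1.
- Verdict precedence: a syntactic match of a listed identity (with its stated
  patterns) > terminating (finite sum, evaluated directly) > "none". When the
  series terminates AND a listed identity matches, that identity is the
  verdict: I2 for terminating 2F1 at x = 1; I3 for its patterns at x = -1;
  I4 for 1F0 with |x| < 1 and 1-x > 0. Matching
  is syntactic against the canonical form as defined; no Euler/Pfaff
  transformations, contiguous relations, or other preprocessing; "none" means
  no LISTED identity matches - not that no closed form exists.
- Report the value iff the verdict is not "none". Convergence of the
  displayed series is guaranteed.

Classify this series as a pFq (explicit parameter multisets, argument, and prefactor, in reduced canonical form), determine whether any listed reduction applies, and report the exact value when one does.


This is -1/6 * 2F1(2/9, 4; 74/9; 1) in reduced canonical form. Verdict at x = 1: Gauss (I1, integer-parameter pattern) matches (x = 1: the Gamma ratio telescopes since c-a-b = 4 > 0 and a = 4 in Z>0). Exact value: -11609/59049.

Key step: with t_0 = -1/6, factor the ratio over Q (prefactor -1/6): negated roots = parameters.
Consecutive-term ratio: r(k) = 1 * (k+2/9) (k+4) / [(k+74/9) (k+1)] - poly over poly, x = 1 from leading terms; C = -1/6 at k = 0.


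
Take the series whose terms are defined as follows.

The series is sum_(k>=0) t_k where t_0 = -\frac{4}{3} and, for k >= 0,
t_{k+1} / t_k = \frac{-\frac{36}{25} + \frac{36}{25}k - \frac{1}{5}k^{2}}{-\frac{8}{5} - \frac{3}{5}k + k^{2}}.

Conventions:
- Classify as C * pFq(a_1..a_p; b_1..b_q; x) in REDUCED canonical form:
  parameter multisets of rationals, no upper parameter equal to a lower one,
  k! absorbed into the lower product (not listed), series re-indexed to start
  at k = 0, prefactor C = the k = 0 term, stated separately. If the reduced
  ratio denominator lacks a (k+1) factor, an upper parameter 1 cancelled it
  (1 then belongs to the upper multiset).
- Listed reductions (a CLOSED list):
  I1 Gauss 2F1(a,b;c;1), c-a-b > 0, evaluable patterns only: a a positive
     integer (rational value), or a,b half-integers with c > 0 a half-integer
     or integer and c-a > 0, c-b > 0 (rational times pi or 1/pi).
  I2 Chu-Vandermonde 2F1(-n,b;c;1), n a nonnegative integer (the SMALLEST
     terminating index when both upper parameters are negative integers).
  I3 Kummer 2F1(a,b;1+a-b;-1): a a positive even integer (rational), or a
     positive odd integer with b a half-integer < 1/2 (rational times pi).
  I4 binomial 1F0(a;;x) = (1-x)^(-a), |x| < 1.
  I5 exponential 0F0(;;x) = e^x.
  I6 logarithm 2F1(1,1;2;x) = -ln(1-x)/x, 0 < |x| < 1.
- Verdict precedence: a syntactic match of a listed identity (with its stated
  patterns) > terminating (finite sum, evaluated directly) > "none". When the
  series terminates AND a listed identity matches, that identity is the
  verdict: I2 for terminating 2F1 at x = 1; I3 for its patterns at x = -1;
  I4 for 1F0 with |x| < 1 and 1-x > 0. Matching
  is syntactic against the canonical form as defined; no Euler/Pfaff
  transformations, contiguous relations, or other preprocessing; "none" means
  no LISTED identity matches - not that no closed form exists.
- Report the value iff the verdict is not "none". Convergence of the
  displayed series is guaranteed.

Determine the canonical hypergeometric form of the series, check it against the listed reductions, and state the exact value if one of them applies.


The tell: from the first term -\frac{4}{3}: roots of the ratio polynomials (prefactor -4/3) are the negated parameters.
Term ratio: r(k) = -\frac{1}{5} * (k-6) (k-\frac{6}{5}) / [(k-\frac{8}{5}) (k+1)] - rational in k, leading ratio -\frac{1}{5}; with t_0 = -\frac{4}{3}, classification follows.

With C = -\frac{4}{3}: the canonical form is 2F1(-6, -\frac{6}{5}; -\frac{8}{5}; -\frac{1}{5}). Verdict: terminating - no listed pattern fits, but -6 in the upper list cuts the series at k = 6; direct evaluation. Sum: -\frac{5322578}{1859375}.


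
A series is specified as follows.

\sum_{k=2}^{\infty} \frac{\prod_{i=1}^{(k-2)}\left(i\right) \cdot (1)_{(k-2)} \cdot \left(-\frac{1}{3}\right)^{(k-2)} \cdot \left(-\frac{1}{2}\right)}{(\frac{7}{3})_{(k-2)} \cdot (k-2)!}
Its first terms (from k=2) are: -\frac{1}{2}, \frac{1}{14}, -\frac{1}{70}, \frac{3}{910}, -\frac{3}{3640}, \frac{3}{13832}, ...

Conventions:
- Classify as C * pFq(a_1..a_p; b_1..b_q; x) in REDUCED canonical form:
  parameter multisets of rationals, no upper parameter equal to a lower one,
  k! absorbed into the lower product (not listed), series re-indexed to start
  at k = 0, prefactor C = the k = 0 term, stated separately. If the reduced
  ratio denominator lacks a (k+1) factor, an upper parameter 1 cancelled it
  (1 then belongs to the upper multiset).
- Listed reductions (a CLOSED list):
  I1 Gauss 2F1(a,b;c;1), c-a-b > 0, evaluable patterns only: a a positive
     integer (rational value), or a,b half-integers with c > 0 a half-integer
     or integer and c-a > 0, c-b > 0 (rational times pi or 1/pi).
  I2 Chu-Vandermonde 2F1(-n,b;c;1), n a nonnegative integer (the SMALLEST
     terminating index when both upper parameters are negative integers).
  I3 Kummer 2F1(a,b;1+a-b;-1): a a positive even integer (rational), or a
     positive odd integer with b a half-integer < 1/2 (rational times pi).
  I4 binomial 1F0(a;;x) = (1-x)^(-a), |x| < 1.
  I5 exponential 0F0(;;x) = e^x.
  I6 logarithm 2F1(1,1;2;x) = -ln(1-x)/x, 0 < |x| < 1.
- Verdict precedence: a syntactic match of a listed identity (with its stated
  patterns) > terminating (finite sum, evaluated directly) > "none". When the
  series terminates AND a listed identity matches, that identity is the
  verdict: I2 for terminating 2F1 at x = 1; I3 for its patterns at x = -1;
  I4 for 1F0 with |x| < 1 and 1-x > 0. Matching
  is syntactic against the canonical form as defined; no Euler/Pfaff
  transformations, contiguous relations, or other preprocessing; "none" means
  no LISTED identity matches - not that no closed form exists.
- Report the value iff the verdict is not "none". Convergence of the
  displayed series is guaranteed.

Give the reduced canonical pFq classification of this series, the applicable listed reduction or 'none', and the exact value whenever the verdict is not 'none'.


Structural cue: t_0 being -\frac{1}{2}, the running product (prefactor -1/2) telescopes to a rising factorial.
Step ratio: r(k) = -\frac{1}{3} * (k+1) (k+1) / [(k+\frac{7}{3}) (k+1)] - rational; roots negated = parameters, x = -\frac{1}{3}, C = -\frac{1}{2}.

Classification (C = -\frac{1}{2}): 2F1 with upper {1, 1}, lower {\frac{7}{3}}, argument x = -\frac{1}{3}. Verdict: none. Every listed pattern misses the 2F1 form at -\frac{1}{3}, upper {1, 1}.


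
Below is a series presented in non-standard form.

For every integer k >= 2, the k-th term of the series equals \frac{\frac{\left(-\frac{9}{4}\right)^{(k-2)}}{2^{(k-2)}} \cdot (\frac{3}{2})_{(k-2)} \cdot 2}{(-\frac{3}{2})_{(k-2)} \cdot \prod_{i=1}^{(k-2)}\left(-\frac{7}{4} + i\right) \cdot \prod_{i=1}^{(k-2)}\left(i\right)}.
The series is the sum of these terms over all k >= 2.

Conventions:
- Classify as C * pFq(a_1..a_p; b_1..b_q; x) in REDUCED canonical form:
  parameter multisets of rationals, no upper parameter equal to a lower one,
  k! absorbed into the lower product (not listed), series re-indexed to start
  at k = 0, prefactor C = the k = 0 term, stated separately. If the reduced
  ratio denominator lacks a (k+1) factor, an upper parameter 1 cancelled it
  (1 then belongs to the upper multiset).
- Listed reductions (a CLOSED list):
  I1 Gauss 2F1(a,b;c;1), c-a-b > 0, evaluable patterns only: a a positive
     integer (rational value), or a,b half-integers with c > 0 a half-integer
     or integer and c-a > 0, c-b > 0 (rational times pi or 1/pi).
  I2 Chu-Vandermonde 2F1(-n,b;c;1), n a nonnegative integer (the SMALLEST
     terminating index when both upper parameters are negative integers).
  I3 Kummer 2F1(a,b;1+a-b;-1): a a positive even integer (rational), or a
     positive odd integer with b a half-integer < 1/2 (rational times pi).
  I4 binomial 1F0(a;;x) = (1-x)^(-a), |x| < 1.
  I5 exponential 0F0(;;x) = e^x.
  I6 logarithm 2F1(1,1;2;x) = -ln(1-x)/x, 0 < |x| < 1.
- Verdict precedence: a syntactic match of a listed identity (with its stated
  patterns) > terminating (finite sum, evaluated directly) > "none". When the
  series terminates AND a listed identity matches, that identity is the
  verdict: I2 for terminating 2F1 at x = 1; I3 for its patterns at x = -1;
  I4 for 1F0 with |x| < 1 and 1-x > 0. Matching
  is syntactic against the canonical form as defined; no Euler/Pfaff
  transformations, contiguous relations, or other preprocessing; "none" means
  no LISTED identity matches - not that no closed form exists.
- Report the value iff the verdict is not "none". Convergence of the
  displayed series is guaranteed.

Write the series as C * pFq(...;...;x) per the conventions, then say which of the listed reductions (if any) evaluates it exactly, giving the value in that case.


Reduced: x = -\frac{9}{8}, 1F2, upper = {\frac{3}{2}}, lower = {-\frac{3}{2}, -\frac{3}{4}}, C = 2. Verdict: none here - no I1-I6 shape fits x = -\frac{9}{8} with lower {-\frac{3}{2}, -\frac{3}{4}}.

Structural cue: t_0 being 2, the two k-th powers (prefactor 2) combine into one argument.
Step ratio: r(k) = -\frac{9}{8} * (k+\frac{3}{2}) / [(k-\frac{3}{2}) (k-\frac{3}{4}) (k+1)] - rational; roots negated = parameters, x = -\frac{9}{8}, C = 2.


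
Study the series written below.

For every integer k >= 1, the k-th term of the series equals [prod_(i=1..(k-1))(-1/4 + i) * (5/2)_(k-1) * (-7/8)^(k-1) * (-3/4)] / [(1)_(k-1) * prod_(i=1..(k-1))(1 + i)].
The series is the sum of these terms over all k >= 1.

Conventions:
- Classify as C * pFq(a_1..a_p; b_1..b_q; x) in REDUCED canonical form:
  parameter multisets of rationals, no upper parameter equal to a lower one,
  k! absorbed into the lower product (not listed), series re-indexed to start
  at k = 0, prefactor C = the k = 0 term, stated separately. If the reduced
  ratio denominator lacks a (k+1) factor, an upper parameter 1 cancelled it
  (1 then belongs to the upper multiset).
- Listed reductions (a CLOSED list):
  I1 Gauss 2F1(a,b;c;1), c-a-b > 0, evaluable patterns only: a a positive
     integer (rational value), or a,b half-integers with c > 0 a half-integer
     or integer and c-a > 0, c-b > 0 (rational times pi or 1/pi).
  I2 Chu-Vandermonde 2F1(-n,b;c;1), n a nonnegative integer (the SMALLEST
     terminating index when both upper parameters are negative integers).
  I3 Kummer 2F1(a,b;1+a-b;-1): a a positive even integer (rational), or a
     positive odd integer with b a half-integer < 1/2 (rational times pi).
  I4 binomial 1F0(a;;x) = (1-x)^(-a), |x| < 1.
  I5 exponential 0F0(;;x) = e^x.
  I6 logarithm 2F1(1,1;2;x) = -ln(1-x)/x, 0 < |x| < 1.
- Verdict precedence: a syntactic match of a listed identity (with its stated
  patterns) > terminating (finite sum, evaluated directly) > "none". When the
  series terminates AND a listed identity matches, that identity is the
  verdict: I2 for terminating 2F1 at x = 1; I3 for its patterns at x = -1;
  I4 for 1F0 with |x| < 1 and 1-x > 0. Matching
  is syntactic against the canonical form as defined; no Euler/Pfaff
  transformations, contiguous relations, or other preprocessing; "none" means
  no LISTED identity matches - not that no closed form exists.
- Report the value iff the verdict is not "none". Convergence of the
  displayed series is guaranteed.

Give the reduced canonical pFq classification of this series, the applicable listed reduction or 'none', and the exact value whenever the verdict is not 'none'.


x = -7/8 here; the reduced form reads 2F1, upper {3/4, 5/2}, lower {2}, C = -3/4. Verdict: none. A 2F1 with upper {3/4, 5/2} fits none of I1-I6 at x = -7/8; the sum runs forever.

The tell: x = (-7/8) and (1)_k (C = -3/4, x = -7/8) is k! itself.
Adjacent-term ratio: r(k) = (-7/8) * (k+3/4) (k+5/2) / [(k+2) (k+1)] - rational in k, leading ratio (-7/8); with t_0 = -3/4, classification follows.


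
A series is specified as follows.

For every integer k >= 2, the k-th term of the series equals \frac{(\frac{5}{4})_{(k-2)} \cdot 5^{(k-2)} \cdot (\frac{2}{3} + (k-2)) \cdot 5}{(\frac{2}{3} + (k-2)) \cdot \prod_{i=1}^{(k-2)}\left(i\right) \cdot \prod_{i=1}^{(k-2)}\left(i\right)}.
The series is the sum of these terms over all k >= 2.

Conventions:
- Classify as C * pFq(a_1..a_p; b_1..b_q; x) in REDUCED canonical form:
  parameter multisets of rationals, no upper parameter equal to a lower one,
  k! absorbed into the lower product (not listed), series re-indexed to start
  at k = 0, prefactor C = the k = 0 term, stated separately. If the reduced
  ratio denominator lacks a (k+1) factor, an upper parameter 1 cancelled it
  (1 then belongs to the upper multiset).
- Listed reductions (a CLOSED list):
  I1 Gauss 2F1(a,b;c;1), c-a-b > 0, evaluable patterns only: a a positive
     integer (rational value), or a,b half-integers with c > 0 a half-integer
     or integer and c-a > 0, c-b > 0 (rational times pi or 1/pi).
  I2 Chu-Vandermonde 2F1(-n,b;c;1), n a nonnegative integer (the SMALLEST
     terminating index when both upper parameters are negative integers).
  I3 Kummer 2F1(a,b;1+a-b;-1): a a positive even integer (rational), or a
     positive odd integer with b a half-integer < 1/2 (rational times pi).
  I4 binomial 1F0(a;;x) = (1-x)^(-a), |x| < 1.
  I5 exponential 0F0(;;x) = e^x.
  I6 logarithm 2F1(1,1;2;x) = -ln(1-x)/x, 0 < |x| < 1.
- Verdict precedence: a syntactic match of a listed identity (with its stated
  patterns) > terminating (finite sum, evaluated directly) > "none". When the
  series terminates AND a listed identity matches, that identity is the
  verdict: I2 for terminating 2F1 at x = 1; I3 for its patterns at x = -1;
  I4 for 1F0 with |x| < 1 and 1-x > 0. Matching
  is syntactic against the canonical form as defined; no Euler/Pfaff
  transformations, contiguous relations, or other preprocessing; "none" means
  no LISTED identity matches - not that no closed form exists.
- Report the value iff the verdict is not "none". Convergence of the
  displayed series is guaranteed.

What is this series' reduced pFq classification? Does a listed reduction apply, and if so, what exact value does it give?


Prefactor 5, argument 5: 1F1 with upper {\frac{5}{4}} over lower {1}. Verdict: none. No listed pattern accepts 1F1(\frac{5}{4}; 1; 5).

The tell: with t_0 = 5, the product of the first k integers (C = 5) is k!.
Adjacent-term ratio: r(k) = 5 * (k+\frac{5}{4}) / [(k+1) (k+1)] - rational; roots negated = parameters, x = 5, C = 5.


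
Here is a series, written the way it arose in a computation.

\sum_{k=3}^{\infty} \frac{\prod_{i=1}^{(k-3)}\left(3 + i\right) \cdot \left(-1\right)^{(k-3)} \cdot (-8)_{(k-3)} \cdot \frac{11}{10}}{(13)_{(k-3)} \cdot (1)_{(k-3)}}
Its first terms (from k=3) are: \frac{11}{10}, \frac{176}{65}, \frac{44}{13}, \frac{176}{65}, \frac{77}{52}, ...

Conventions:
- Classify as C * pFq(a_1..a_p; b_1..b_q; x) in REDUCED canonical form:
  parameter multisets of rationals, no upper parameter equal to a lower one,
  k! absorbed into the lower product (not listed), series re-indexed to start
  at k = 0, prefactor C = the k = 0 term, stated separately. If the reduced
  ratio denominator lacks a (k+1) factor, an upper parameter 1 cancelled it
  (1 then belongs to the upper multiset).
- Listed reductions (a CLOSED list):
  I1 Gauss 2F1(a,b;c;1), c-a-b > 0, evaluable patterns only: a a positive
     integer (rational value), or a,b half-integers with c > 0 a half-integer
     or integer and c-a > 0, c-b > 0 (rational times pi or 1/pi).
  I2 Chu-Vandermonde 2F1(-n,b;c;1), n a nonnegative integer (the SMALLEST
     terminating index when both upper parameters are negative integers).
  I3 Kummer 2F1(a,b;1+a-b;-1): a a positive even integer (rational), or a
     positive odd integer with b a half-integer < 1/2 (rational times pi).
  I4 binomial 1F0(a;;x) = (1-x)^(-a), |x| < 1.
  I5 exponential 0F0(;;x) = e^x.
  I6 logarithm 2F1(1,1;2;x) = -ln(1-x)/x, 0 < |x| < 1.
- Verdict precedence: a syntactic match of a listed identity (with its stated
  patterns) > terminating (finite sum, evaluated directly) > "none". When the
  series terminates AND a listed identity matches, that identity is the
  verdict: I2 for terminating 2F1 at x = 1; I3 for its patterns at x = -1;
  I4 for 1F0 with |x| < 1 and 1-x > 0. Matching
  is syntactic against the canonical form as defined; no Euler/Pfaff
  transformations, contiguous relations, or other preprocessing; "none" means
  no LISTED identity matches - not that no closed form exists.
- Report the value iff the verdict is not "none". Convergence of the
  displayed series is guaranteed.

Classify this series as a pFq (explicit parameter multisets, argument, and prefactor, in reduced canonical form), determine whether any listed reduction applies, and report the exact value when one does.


Canonical form: C = \frac{11}{10} times 2F1 with upper {-8, 4}, lower {13}, x = -1. Verdict: this is Kummer (I3) (x = -1; c = 13 equals 1+a-b for upper {-8, 4}: listed pattern). Value: \frac{121}{10}.

Key observation: x = -1 and (1)_k (C = 11/10) is k! itself.
Ratio: r(k) = -1 * (k-8) (k+4) / [(k+13) (k+1)] - poly over poly, x = -1 from leading terms; C = \frac{11}{10} at k = 0.


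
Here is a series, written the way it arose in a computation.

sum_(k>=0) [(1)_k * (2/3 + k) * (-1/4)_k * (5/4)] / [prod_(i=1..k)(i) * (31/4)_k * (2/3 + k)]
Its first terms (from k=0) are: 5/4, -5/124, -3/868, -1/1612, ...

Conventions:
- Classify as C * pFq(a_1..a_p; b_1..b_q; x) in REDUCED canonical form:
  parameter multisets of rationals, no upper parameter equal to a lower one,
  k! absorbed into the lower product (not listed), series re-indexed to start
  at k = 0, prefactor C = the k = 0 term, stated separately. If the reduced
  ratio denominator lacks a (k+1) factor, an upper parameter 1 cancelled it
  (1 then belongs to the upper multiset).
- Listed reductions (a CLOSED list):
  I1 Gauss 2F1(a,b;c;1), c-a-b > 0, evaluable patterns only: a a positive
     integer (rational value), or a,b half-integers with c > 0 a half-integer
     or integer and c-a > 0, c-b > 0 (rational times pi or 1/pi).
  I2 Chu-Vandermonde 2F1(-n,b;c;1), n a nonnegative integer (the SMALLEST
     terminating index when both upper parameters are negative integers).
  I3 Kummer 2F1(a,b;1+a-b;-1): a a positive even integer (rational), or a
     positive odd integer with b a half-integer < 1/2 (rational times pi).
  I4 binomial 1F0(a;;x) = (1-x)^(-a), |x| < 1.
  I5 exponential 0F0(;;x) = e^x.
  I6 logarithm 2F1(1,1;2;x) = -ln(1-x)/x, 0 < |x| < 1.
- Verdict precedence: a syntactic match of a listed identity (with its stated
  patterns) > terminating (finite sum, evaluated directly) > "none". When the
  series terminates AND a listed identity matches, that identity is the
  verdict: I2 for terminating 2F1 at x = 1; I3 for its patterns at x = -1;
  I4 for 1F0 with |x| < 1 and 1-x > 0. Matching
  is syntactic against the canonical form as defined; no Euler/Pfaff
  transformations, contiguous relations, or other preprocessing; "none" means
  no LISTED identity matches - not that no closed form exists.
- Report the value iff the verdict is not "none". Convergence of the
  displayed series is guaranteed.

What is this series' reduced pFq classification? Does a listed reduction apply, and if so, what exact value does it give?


With C = 5/4: the canonical form is 2F1(-1/4, 1; 31/4; 1). Verdict: this is Gauss's theorem (I1) (x = 1: the Gamma ratio telescopes since c-a-b = 7 > 0 and a = 1 in Z>0). Hence: 135/112.

Structural cue: t_0 = 5/4 here, and k + 2/3 divides numerator and denominator alike; prefactor 5/4 after cancelling.
Term ratio: r(k) = 1 * (k-1/4) (k+1) / [(k+31/4) (k+1)] ; factor over Q: parameters, x = 1, and C = 5/4.


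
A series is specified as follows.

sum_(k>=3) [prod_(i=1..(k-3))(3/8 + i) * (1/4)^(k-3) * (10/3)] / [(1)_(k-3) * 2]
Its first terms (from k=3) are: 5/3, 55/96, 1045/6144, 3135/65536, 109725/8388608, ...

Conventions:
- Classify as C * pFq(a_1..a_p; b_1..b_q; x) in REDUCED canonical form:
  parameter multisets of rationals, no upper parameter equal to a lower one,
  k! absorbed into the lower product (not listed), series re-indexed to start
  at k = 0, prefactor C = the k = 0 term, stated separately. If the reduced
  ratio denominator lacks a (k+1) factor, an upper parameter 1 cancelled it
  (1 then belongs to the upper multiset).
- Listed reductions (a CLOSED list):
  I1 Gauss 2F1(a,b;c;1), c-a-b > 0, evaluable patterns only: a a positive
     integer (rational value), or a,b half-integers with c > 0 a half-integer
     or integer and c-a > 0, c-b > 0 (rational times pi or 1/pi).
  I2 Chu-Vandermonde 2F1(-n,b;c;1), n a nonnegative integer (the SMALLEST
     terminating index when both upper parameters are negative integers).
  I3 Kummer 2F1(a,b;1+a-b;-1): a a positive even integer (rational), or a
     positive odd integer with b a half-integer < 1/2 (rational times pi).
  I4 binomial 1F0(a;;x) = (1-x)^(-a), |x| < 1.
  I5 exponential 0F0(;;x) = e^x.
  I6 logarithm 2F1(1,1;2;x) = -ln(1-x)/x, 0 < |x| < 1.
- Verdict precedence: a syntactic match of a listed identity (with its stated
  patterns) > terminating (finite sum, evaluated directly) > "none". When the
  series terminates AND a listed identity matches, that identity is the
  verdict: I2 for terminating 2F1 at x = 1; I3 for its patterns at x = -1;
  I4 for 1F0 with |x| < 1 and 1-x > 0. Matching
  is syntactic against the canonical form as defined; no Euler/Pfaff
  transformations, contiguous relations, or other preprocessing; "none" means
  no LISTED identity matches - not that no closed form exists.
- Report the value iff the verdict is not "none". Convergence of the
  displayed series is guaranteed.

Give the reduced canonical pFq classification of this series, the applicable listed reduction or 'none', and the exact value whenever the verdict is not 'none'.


Key observation: from the first term 5/3: (1)_k (C = 5/3, x = 1/4) is k! itself.
Adjacent-term ratio: r(k) = (1/4) * (k+11/8) / [(k+1)] - rational in k. x = (1/4); t_0 = 5/3; negate the roots.

Prefactor 5/3, argument 1/4: 1F0 with upper {11/8} over lower {-}. Verdict: binomial (I4) matches (the 1F0 binomial series: exponent -11/8, x = 1/4). Sum: (5/3) * (3/4)^(-11/8).


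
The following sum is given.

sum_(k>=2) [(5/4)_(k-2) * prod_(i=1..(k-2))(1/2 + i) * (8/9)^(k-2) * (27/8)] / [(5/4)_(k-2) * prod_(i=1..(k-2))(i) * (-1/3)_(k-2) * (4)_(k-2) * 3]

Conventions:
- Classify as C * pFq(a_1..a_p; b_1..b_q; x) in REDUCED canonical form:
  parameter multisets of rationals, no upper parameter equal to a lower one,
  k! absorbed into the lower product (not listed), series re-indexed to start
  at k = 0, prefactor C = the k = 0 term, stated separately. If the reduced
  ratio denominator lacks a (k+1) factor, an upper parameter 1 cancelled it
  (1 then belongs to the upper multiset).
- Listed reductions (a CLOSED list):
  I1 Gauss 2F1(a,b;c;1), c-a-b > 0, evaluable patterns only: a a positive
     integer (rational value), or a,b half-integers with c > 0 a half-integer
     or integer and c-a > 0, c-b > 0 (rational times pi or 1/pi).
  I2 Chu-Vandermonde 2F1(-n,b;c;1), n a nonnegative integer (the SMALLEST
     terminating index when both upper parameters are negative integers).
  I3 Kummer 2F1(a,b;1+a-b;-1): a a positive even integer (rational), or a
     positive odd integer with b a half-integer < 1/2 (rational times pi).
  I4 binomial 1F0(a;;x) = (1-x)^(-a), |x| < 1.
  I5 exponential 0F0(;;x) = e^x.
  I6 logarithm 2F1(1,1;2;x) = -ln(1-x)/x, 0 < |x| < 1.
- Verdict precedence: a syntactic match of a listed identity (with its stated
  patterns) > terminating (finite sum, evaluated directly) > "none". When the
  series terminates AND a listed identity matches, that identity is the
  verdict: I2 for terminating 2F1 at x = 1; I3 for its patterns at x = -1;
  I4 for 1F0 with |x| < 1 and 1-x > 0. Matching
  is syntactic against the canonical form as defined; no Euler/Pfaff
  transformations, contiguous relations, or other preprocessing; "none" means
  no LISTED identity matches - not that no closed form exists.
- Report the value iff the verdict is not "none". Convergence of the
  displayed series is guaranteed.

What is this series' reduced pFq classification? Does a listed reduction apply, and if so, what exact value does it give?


This is 9/8 * 1F2(3/2; -1/3, 4; 8/9) in reduced canonical form. Verdict: none. A 1F2 with upper {3/2} fits none of I1-I6 at x = 8/9; the sum runs forever.

Structural cue: t_0 being 9/8, the parameter 5/4 appears in both the upper and lower lists and cancels.
Term ratio: r(k) = (8/9) * (k+3/2) / [(k-1/3) (k+4) (k+1)] - rational in k. x = (8/9); t_0 = 9/8; negate the roots.
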